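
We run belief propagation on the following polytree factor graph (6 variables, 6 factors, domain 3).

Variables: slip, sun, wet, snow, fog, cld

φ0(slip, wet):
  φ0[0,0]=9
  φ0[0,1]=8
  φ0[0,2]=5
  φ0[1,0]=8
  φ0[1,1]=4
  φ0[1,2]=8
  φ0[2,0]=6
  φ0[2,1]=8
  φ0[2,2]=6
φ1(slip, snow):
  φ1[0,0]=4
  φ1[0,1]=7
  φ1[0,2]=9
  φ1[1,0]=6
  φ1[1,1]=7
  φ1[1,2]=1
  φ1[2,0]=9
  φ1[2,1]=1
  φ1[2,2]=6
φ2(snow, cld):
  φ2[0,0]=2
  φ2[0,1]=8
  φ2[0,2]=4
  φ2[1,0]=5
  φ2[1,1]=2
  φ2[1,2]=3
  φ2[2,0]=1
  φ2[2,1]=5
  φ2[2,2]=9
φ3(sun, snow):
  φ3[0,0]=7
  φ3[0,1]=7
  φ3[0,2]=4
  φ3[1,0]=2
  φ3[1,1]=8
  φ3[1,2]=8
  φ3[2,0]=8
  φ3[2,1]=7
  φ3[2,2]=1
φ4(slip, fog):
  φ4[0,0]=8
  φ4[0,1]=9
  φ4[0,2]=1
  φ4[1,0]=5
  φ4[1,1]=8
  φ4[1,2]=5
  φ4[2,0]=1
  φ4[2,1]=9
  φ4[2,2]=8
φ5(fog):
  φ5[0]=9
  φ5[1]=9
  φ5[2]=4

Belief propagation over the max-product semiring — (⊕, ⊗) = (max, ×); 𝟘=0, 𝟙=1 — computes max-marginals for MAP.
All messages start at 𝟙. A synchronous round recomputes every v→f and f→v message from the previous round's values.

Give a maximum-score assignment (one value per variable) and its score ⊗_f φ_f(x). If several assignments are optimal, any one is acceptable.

init: all messages = 𝟙 over 3 values
r1 m[φ0→slip] = [9, 8, 8]
r1 m[φ0→wet] = [9, 8, 8]
r1 m[φ1→slip] = [9, 7, 9]
r1 m[φ1→snow] = [9, 7, 9]
r1 m[φ2→snow] = [8, 5, 9]
r1 m[φ2→cld] = [5, 8, 9]
r1 m[φ3→sun] = [7, 8, 8]
r1 m[φ3→snow] = [8, 8, 8]
r1 m[φ4→slip] = [9, 8, 9]
r1 m[φ4→fog] = [8, 9, 8]
r1 m[φ5→fog] = [9, 9, 4]
r1 m[slip→φ0] = [1, 1, 1]
r1 m[slip→φ1] = [1, 1, 1]
r1 m[slip→φ4] = [1, 1, 1]
r1 m[sun→φ3] = [1, 1, 1]
r1 m[wet→φ0] = [1, 1, 1]
r1 m[snow→φ1] = [1, 1, 1]
r1 m[snow→φ2] = [1, 1, 1]
r1 m[snow→φ3] = [1, 1, 1]
r1 m[fog→φ4] = [1, 1, 1]
r1 m[fog→φ5] = [1, 1, 1]
r1 m[cld→φ2] = [1, 1, 1]
r2 m[φ0→slip] = [9, 8, 8]
r2 m[φ0→wet] = [9, 8, 8]
r2 m[φ1→slip] = [9, 7, 9]
r2 m[φ1→snow] = [9, 7, 9]
r2 m[φ2→snow] = [8, 5, 9]
r2 m[φ2→cld] = [5, 8, 9]
r2 m[φ3→sun] = [7, 8, 8]
r2 m[φ3→snow] = [8, 8, 8]
r2 m[φ4→slip] = [9, 8, 9]
r2 m[φ4→fog] = [8, 9, 8]
r2 m[φ5→fog] = [9, 9, 4]
r2 m[slip→φ0] = [81, 56, 81]
r2 m[slip→φ1] = [81, 64, 72]
r2 m[slip→φ4] = [81, 56, 72]
r2 m[sun→φ3] = [1, 1, 1]
r2 m[wet→φ0] = [1, 1, 1]
r2 m[snow→φ1] = [64, 40, 72]
r2 m[snow→φ2] = [72, 56, 72]
r2 m[snow→φ3] = [72, 35, 81]
r2 m[fog→φ4] = [9, 9, 4]
r2 m[fog→φ5] = [8, 9, 8]
r2 m[cld→φ2] = [1, 1, 1]
r3 m[φ0→slip] = [9, 8, 8]
r3 m[φ0→wet] = [729, 648, 486]
r3 m[φ1→slip] = [648, 384, 576]
r3 m[φ1→snow] = [648, 567, 729]
r3 m[φ2→snow] = [8, 5, 9]
r3 m[φ2→cld] = [280, 576, 648]
r3 m[φ3→sun] = [504, 648, 576]
r3 m[φ3→snow] = [8, 8, 8]
r3 m[φ4→slip] = [81, 72, 81]
r3 m[φ4→fog] = [648, 729, 576]
r3 m[φ5→fog] = [9, 9, 4]
r3 m[slip→φ0] = [81, 56, 81]
r3 m[slip→φ1] = [81, 64, 72]
r3 m[slip→φ4] = [81, 56, 72]
r3 m[sun→φ3] = [1, 1, 1]
r3 m[wet→φ0] = [1, 1, 1]
r3 m[snow→φ1] = [64, 40, 72]
r3 m[snow→φ2] = [72, 56, 72]
r3 m[snow→φ3] = [72, 35, 81]
r3 m[fog→φ4] = [9, 9, 4]
r3 m[fog→φ5] = [8, 9, 8]
r3 m[cld→φ2] = [1, 1, 1]
r4 m[φ0→slip] = [9, 8, 8]
r4 m[φ0→wet] = [729, 648, 486]
r4 m[φ1→slip] = [648, 384, 576]
r4 m[φ1→snow] = [648, 567, 729]
r4 m[φ2→snow] = [8, 5, 9]
r4 m[φ2→cld] = [280, 576, 648]
r4 m[φ3→sun] = [504, 648, 576]
r4 m[φ3→snow] = [8, 8, 8]
r4 m[φ4→slip] = [81, 72, 81]
r4 m[φ4→fog] = [648, 729, 576]
r4 m[φ5→fog] = [9, 9, 4]
r4 m[slip→φ0] = [52488, 27648, 46656]
r4 m[slip→φ1] = [729, 576, 648]
r4 m[slip→φ4] = [5832, 3072, 4608]
r4 m[sun→φ3] = [1, 1, 1]
r4 m[wet→φ0] = [1, 1, 1]
r4 m[snow→φ1] = [64, 40, 72]
r4 m[snow→φ2] = [5184, 4536, 5832]
r4 m[snow→φ3] = [5184, 2835, 6561]
r4 m[fog→φ4] = [9, 9, 4]
r4 m[fog→φ5] = [648, 729, 576]
r4 m[cld→φ2] = [1, 1, 1]
r5 m[φ0→slip] = [9, 8, 8]
r5 m[φ0→wet] = [472392, 419904, 279936]
r5 m[φ1→slip] = [648, 384, 576]
r5 m[φ1→snow] = [5832, 5103, 6561]
r5 m[φ2→snow] = [8, 5, 9]
r5 m[φ2→cld] = [22680, 41472, 52488]
r5 m[φ3→sun] = [36288, 52488, 41472]
r5 m[φ3→snow] = [8, 8, 8]
r5 m[φ4→slip] = [81, 72, 81]
r5 m[φ4→fog] = [46656, 52488, 36864]
r5 m[φ5→fog] = [9, 9, 4]
r5 m[slip→φ0] = [52488, 27648, 46656]
r5 m[slip→φ1] = [729, 576, 648]
r5 m[slip→φ4] = [5832, 3072, 4608]
r5 m[sun→φ3] = [1, 1, 1]
r5 m[wet→φ0] = [1, 1, 1]
r5 m[snow→φ1] = [64, 40, 72]
r5 m[snow→φ2] = [5184, 4536, 5832]
r5 m[snow→φ3] = [5184, 2835, 6561]
r5 m[fog→φ4] = [9, 9, 4]
r5 m[fog→φ5] = [648, 729, 576]
r5 m[cld→φ2] = [1, 1, 1]
r6 m[φ0→slip] = [9, 8, 8]
r6 m[φ0→wet] = [472392, 419904, 279936]
r6 m[φ1→slip] = [648, 384, 576]
r6 m[φ1→snow] = [5832, 5103, 6561]
r6 m[φ2→snow] = [8, 5, 9]
r6 m[φ2→cld] = [22680, 41472, 52488]
r6 m[φ3→sun] = [36288, 52488, 41472]
r6 m[φ3→snow] = [8, 8, 8]
r6 m[φ4→slip] = [81, 72, 81]
r6 m[φ4→fog] = [46656, 52488, 36864]
r6 m[φ5→fog] = [9, 9, 4]
r6 m[slip→φ0] = [52488, 27648, 46656]
r6 m[slip→φ1] = [729, 576, 648]
r6 m[slip→φ4] = [5832, 3072, 4608]
r6 m[sun→φ3] = [1, 1, 1]
r6 m[wet→φ0] = [1, 1, 1]
r6 m[snow→φ1] = [64, 40, 72]
r6 m[snow→φ2] = [46656, 40824, 52488]
r6 m[snow→φ3] = [46656, 25515, 59049]
r6 m[fog→φ4] = [9, 9, 4]
r6 m[fog→φ5] = [46656, 52488, 36864]
r6 m[cld→φ2] = [1, 1, 1]
r7 m[φ0→slip] = [9, 8, 8]
r7 m[φ0→wet] = [472392, 419904, 279936]
r7 m[φ1→slip] = [648, 384, 576]
r7 m[φ1→snow] = [5832, 5103, 6561]
r7 m[φ2→snow] = [8, 5, 9]
r7 m[φ2→cld] = [204120, 373248, 472392]
r7 m[φ3→sun] = [326592, 472392, 373248]
r7 m[φ3→snow] = [8, 8, 8]
r7 m[φ4→slip] = [81, 72, 81]
r7 m[φ4→fog] = [46656, 52488, 36864]
r7 m[φ5→fog] = [9, 9, 4]
r7 m[slip→φ0] = [52488, 27648, 46656]
r7 m[slip→φ1] = [729, 576, 648]
r7 m[slip→φ4] = [5832, 3072, 4608]
r7 m[sun→φ3] = [1, 1, 1]
r7 m[wet→φ0] = [1, 1, 1]
r7 m[snow→φ1] = [64, 40, 72]
r7 m[snow→φ2] = [46656, 40824, 52488]
r7 m[snow→φ3] = [46656, 25515, 59049]
r7 m[fog→φ4] = [9, 9, 4]
r7 m[fog→φ5] = [46656, 52488, 36864]
r7 m[cld→φ2] = [1, 1, 1]
r8 m[φ0→slip] = [9, 8, 8]
r8 m[φ0→wet] = [472392, 419904, 279936]
r8 m[φ1→slip] = [648, 384, 576]
r8 m[φ1→snow] = [5832, 5103, 6561]
r8 m[φ2→snow] = [8, 5, 9]
r8 m[φ2→cld] = [204120, 373248, 472392]
r8 m[φ3→sun] = [326592, 472392, 373248]
r8 m[φ3→snow] = [8, 8, 8]
r8 m[φ4→slip] = [81, 72, 81]
r8 m[φ4→fog] = [46656, 52488, 36864]
r8 m[φ5→fog] = [9, 9, 4]
r8 m[slip→φ0] = [52488, 27648, 46656]
r8 m[slip→φ1] = [729, 576, 648]
r8 m[slip→φ4] = [5832, 3072, 4608]
r8 m[sun→φ3] = [1, 1, 1]
r8 m[wet→φ0] = [1, 1, 1]
r8 m[snow→φ1] = [64, 40, 72]
r8 m[snow→φ2] = [46656, 40824, 52488]
r8 m[snow→φ3] = [46656, 25515, 59049]
r8 m[fog→φ4] = [9, 9, 4]
r8 m[fog→φ5] = [46656, 52488, 36864]
r8 m[cld→φ2] = [1, 1, 1]
fixed point reached at round 8
traceback from slip: (slip=0, sun=1, wet=0, snow=2, fog=1, cld=2), score=472392

assignment: (slip=0, sun=1, wet=0, snow=2, fog=1, cld=2); score = 472392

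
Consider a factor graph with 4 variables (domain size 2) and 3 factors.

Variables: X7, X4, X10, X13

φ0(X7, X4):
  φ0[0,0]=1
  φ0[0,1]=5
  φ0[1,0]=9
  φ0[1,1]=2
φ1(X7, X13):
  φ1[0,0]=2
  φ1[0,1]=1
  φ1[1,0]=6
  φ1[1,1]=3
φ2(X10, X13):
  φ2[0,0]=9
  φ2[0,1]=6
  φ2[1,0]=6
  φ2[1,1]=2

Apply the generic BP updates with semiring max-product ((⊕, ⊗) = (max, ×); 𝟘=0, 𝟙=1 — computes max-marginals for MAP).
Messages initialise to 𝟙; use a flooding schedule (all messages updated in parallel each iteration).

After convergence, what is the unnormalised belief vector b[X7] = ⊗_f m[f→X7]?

init: all messages = 𝟙 over 2 values
r1 m[φ0→X7] = [5, 9]
r1 m[φ0→X4] = [9, 5]
r1 m[φ1→X7] = [2, 6]
r1 m[φ1→X13] = [6, 3]
r1 m[φ2→X10] = [9, 6]
r1 m[φ2→X13] = [9, 6]
r1 m[X7→φ0] = [1, 1]
r1 m[X7→φ1] = [1, 1]
r1 m[X4→φ0] = [1, 1]
r1 m[X10→φ2] = [1, 1]
r1 m[X13→φ1] = [1, 1]
r1 m[X13→φ2] = [1, 1]
r2 m[φ0→X7] = [5, 9]
r2 m[φ0→X4] = [9, 5]
r2 m[φ1→X7] = [2, 6]
r2 m[φ1→X13] = [6, 3]
r2 m[φ2→X10] = [9, 6]
r2 m[φ2→X13] = [9, 6]
r2 m[X7→φ0] = [2, 6]
r2 m[X7→φ1] = [5, 9]
r2 m[X4→φ0] = [1, 1]
r2 m[X10→φ2] = [1, 1]
r2 m[X13→φ1] = [9, 6]
r2 m[X13→φ2] = [6, 3]
r3 m[φ0→X7] = [5, 9]
r3 m[φ0→X4] = [54, 12]
r3 m[φ1→X7] = [18, 54]
r3 m[φ1→X13] = [54, 27]
r3 m[φ2→X10] = [54, 36]
r3 m[φ2→X13] = [9, 6]
r3 m[X7→φ0] = [2, 6]
r3 m[X7→φ1] = [5, 9]
r3 m[X4→φ0] = [1, 1]
r3 m[X10→φ2] = [1, 1]
r3 m[X13→φ1] = [9, 6]
r3 m[X13→φ2] = [6, 3]
r4 m[φ0→X7] = [5, 9]
r4 m[φ0→X4] = [54, 12]
r4 m[φ1→X7] = [18, 54]
r4 m[φ1→X13] = [54, 27]
r4 m[φ2→X10] = [54, 36]
r4 m[φ2→X13] = [9, 6]
r4 m[X7→φ0] = [18, 54]
r4 m[X7→φ1] = [5, 9]
r4 m[X4→φ0] = [1, 1]
r4 m[X10→φ2] = [1, 1]
r4 m[X13→φ1] = [9, 6]
r4 m[X13→φ2] = [54, 27]
r5 m[φ0→X7] = [5, 9]
r5 m[φ0→X4] = [486, 108]
r5 m[φ1→X7] = [18, 54]
r5 m[φ1→X13] = [54, 27]
r5 m[φ2→X10] = [486, 324]
r5 m[φ2→X13] = [9, 6]
r5 m[X7→φ0] = [18, 54]
r5 m[X7→φ1] = [5, 9]
r5 m[X4→φ0] = [1, 1]
r5 m[X10→φ2] = [1, 1]
r5 m[X13→φ1] = [9, 6]
r5 m[X13→φ2] = [54, 27]
r6 m[φ0→X7] = [5, 9]
r6 m[φ0→X4] = [486, 108]
r6 m[φ1→X7] = [18, 54]
r6 m[φ1→X13] = [54, 27]
r6 m[φ2→X10] = [486, 324]
r6 m[φ2→X13] = [9, 6]
r6 m[X7→φ0] = [18, 54]
r6 m[X7→φ1] = [5, 9]
r6 m[X4→φ0] = [1, 1]
r6 m[X10→φ2] = [1, 1]
r6 m[X13→φ1] = [9, 6]
r6 m[X13→φ2] = [54, 27]
fixed point reached at round 6
b[X7] = ⊗ incoming = [90, 486]

b[X7] = [90, 486]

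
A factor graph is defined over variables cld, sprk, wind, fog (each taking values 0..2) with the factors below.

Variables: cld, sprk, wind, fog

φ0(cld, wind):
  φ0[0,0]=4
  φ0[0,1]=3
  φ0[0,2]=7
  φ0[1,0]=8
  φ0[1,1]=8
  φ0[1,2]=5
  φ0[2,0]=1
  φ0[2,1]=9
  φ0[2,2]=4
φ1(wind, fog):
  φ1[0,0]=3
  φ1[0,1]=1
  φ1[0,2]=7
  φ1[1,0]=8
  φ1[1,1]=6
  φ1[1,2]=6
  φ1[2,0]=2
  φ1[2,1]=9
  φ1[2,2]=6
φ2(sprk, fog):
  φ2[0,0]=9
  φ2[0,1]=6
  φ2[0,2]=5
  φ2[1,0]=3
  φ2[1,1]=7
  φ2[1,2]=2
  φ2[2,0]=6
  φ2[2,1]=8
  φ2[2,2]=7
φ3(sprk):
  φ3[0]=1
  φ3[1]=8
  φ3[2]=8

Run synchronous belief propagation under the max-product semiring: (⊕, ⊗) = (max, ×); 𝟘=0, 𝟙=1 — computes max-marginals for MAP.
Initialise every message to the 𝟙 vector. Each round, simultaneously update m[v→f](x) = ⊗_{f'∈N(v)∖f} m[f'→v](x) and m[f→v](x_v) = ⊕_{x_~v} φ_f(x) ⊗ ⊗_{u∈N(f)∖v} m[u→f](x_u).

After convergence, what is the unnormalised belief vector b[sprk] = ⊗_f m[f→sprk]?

init: all messages = 𝟙 over 3 values
r1 m[φ0→cld] = [7, 8, 9]
r1 m[φ0→wind] = [8, 9, 7]
r1 m[φ1→wind] = [7, 8, 9]
r1 m[φ1→fog] = [8, 9, 7]
r1 m[φ2→sprk] = [9, 7, 8]
r1 m[φ2→fog] = [9, 8, 7]
r1 m[φ3→sprk] = [1, 8, 8]
r1 m[cld→φ0] = [1, 1, 1]
r1 m[sprk→φ2] = [1, 1, 1]
r1 m[sprk→φ3] = [1, 1, 1]
r1 m[wind→φ0] = [1, 1, 1]
r1 m[wind→φ1] = [1, 1, 1]
r1 m[fog→φ1] = [1, 1, 1]
r1 m[fog→φ2] = [1, 1, 1]
r2 m[φ0→cld] = [7, 8, 9]
r2 m[φ0→wind] = [8, 9, 7]
r2 m[φ1→wind] = [7, 8, 9]
r2 m[φ1→fog] = [8, 9, 7]
r2 m[φ2→sprk] = [9, 7, 8]
r2 m[φ2→fog] = [9, 8, 7]
r2 m[φ3→sprk] = [1, 8, 8]
r2 m[cld→φ0] = [1, 1, 1]
r2 m[sprk→φ2] = [1, 8, 8]
r2 m[sprk→φ3] = [9, 7, 8]
r2 m[wind→φ0] = [7, 8, 9]
r2 m[wind→φ1] = [8, 9, 7]
r2 m[fog→φ1] = [9, 8, 7]
r2 m[fog→φ2] = [8, 9, 7]
r3 m[φ0→cld] = [63, 64, 72]
r3 m[φ0→wind] = [8, 9, 7]
r3 m[φ1→wind] = [49, 72, 72]
r3 m[φ1→fog] = [72, 63, 56]
r3 m[φ2→sprk] = [72, 63, 72]
r3 m[φ2→fog] = [48, 64, 56]
r3 m[φ3→sprk] = [1, 8, 8]
r3 m[cld→φ0] = [1, 1, 1]
r3 m[sprk→φ2] = [1, 8, 8]
r3 m[sprk→φ3] = [9, 7, 8]
r3 m[wind→φ0] = [7, 8, 9]
r3 m[wind→φ1] = [8, 9, 7]
r3 m[fog→φ1] = [9, 8, 7]
r3 m[fog→φ2] = [8, 9, 7]
r4 m[φ0→cld] = [63, 64, 72]
r4 m[φ0→wind] = [8, 9, 7]
r4 m[φ1→wind] = [49, 72, 72]
r4 m[φ1→fog] = [72, 63, 56]
r4 m[φ2→sprk] = [72, 63, 72]
r4 m[φ2→fog] = [48, 64, 56]
r4 m[φ3→sprk] = [1, 8, 8]
r4 m[cld→φ0] = [1, 1, 1]
r4 m[sprk→φ2] = [1, 8, 8]
r4 m[sprk→φ3] = [72, 63, 72]
r4 m[wind→φ0] = [49, 72, 72]
r4 m[wind→φ1] = [8, 9, 7]
r4 m[fog→φ1] = [48, 64, 56]
r4 m[fog→φ2] = [72, 63, 56]
r5 m[φ0→cld] = [504, 576, 648]
r5 m[φ0→wind] = [8, 9, 7]
r5 m[φ1→wind] = [392, 384, 576]
r5 m[φ1→fog] = [72, 63, 56]
r5 m[φ2→sprk] = [648, 441, 504]
r5 m[φ2→fog] = [48, 64, 56]
r5 m[φ3→sprk] = [1, 8, 8]
r5 m[cld→φ0] = [1, 1, 1]
r5 m[sprk→φ2] = [1, 8, 8]
r5 m[sprk→φ3] = [72, 63, 72]
r5 m[wind→φ0] = [49, 72, 72]
r5 m[wind→φ1] = [8, 9, 7]
r5 m[fog→φ1] = [48, 64, 56]
r5 m[fog→φ2] = [72, 63, 56]
r6 m[φ0→cld] = [504, 576, 648]
r6 m[φ0→wind] = [8, 9, 7]
r6 m[φ1→wind] = [392, 384, 576]
r6 m[φ1→fog] = [72, 63, 56]
r6 m[φ2→sprk] = [648, 441, 504]
r6 m[φ2→fog] = [48, 64, 56]
r6 m[φ3→sprk] = [1, 8, 8]
r6 m[cld→φ0] = [1, 1, 1]
r6 m[sprk→φ2] = [1, 8, 8]
r6 m[sprk→φ3] = [648, 441, 504]
r6 m[wind→φ0] = [392, 384, 576]
r6 m[wind→φ1] = [8, 9, 7]
r6 m[fog→φ1] = [48, 64, 56]
r6 m[fog→φ2] = [72, 63, 56]
r7 m[φ0→cld] = [4032, 3136, 3456]
r7 m[φ0→wind] = [8, 9, 7]
r7 m[φ1→wind] = [392, 384, 576]
r7 m[φ1→fog] = [72, 63, 56]
r7 m[φ2→sprk] = [648, 441, 504]
r7 m[φ2→fog] = [48, 64, 56]
r7 m[φ3→sprk] = [1, 8, 8]
r7 m[cld→φ0] = [1, 1, 1]
r7 m[sprk→φ2] = [1, 8, 8]
r7 m[sprk→φ3] = [648, 441, 504]
r7 m[wind→φ0] = [392, 384, 576]
r7 m[wind→φ1] = [8, 9, 7]
r7 m[fog→φ1] = [48, 64, 56]
r7 m[fog→φ2] = [72, 63, 56]
r8 m[φ0→cld] = [4032, 3136, 3456]
r8 m[φ0→wind] = [8, 9, 7]
r8 m[φ1→wind] = [392, 384, 576]
r8 m[φ1→fog] = [72, 63, 56]
r8 m[φ2→sprk] = [648, 441, 504]
r8 m[φ2→fog] = [48, 64, 56]
r8 m[φ3→sprk] = [1, 8, 8]
r8 m[cld→φ0] = [1, 1, 1]
r8 m[sprk→φ2] = [1, 8, 8]
r8 m[sprk→φ3] = [648, 441, 504]
r8 m[wind→φ0] = [392, 384, 576]
r8 m[wind→φ1] = [8, 9, 7]
r8 m[fog→φ1] = [48, 64, 56]
r8 m[fog→φ2] = [72, 63, 56]
fixed point reached at round 8
b[sprk] = ⊗ incoming = [648, 3528, 4032]

b[sprk] = [648, 3528, 4032]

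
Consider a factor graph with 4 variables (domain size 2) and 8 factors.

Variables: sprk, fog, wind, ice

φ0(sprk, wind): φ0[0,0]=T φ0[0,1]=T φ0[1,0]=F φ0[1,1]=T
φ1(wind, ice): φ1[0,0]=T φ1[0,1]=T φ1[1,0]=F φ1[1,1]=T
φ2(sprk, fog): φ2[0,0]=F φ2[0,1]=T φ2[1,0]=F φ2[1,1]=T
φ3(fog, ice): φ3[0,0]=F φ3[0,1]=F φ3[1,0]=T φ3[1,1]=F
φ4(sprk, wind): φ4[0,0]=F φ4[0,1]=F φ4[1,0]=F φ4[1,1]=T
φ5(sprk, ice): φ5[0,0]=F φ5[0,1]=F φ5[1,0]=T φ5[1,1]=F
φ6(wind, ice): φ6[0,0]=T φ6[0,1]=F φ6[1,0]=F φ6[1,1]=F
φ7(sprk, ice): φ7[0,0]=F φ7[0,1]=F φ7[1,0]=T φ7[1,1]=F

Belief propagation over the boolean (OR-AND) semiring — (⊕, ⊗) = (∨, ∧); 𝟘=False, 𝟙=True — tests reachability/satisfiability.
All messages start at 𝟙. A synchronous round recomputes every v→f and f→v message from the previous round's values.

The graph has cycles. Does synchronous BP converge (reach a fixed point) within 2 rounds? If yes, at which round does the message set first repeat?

init: all messages = 𝟙 over 2 values
r1 m[φ0→sprk] = [T, T]
r1 m[φ0→wind] = [T, T]
r1 m[φ1→wind] = [T, T]
r1 m[φ1→ice] = [T, T]
r1 m[φ2→sprk] = [T, T]
r1 m[φ2→fog] = [F, T]
r1 m[φ3→fog] = [F, T]
r1 m[φ3→ice] = [T, F]
r1 m[φ4→sprk] = [F, T]
r1 m[φ4→wind] = [F, T]
r1 m[φ5→sprk] = [F, T]
r1 m[φ5→ice] = [T, F]
r1 m[φ6→wind] = [T, F]
r1 m[φ6→ice] = [T, F]
r1 m[φ7→sprk] = [F, T]
r1 m[φ7→ice] = [T, F]
r1 m[sprk→φ0] = [T, T]
r1 m[sprk→φ2] = [T, T]
r1 m[sprk→φ4] = [T, T]
r1 m[sprk→φ5] = [T, T]
r1 m[sprk→φ7] = [T, T]
r1 m[fog→φ2] = [T, T]
r1 m[fog→φ3] = [T, T]
r1 m[wind→φ0] = [T, T]
r1 m[wind→φ1] = [T, T]
r1 m[wind→φ4] = [T, T]
r1 m[wind→φ6] = [T, T]
r1 m[ice→φ1] = [T, T]
r1 m[ice→φ3] = [T, T]
r1 m[ice→φ5] = [T, T]
r1 m[ice→φ6] = [T, T]
r1 m[ice→φ7] = [T, T]
r2 m[φ0→sprk] = [T, T]
r2 m[φ0→wind] = [T, T]
r2 m[φ1→wind] = [T, T]
r2 m[φ1→ice] = [T, T]
r2 m[φ2→sprk] = [T, T]
r2 m[φ2→fog] = [F, T]
r2 m[φ3→fog] = [F, T]
r2 m[φ3→ice] = [T, F]
r2 m[φ4→sprk] = [F, T]
r2 m[φ4→wind] = [F, T]
r2 m[φ5→sprk] = [F, T]
r2 m[φ5→ice] = [T, F]
r2 m[φ6→wind] = [T, F]
r2 m[φ6→ice] = [T, F]
r2 m[φ7→sprk] = [F, T]
r2 m[φ7→ice] = [T, F]
r2 m[sprk→φ0] = [F, T]
r2 m[sprk→φ2] = [F, T]
r2 m[sprk→φ4] = [F, T]
r2 m[sprk→φ5] = [F, T]
r2 m[sprk→φ7] = [F, T]
r2 m[fog→φ2] = [F, T]
r2 m[fog→φ3] = [F, T]
r2 m[wind→φ0] = [F, F]
r2 m[wind→φ1] = [F, F]
r2 m[wind→φ4] = [T, F]
r2 m[wind→φ6] = [F, T]
r2 m[ice→φ1] = [T, F]
r2 m[ice→φ3] = [T, F]
r2 m[ice→φ5] = [T, F]
r2 m[ice→φ6] = [T, F]
r2 m[ice→φ7] = [T, F]
no fixed point within 2 rounds

NOT CONVERGED within 2 rounds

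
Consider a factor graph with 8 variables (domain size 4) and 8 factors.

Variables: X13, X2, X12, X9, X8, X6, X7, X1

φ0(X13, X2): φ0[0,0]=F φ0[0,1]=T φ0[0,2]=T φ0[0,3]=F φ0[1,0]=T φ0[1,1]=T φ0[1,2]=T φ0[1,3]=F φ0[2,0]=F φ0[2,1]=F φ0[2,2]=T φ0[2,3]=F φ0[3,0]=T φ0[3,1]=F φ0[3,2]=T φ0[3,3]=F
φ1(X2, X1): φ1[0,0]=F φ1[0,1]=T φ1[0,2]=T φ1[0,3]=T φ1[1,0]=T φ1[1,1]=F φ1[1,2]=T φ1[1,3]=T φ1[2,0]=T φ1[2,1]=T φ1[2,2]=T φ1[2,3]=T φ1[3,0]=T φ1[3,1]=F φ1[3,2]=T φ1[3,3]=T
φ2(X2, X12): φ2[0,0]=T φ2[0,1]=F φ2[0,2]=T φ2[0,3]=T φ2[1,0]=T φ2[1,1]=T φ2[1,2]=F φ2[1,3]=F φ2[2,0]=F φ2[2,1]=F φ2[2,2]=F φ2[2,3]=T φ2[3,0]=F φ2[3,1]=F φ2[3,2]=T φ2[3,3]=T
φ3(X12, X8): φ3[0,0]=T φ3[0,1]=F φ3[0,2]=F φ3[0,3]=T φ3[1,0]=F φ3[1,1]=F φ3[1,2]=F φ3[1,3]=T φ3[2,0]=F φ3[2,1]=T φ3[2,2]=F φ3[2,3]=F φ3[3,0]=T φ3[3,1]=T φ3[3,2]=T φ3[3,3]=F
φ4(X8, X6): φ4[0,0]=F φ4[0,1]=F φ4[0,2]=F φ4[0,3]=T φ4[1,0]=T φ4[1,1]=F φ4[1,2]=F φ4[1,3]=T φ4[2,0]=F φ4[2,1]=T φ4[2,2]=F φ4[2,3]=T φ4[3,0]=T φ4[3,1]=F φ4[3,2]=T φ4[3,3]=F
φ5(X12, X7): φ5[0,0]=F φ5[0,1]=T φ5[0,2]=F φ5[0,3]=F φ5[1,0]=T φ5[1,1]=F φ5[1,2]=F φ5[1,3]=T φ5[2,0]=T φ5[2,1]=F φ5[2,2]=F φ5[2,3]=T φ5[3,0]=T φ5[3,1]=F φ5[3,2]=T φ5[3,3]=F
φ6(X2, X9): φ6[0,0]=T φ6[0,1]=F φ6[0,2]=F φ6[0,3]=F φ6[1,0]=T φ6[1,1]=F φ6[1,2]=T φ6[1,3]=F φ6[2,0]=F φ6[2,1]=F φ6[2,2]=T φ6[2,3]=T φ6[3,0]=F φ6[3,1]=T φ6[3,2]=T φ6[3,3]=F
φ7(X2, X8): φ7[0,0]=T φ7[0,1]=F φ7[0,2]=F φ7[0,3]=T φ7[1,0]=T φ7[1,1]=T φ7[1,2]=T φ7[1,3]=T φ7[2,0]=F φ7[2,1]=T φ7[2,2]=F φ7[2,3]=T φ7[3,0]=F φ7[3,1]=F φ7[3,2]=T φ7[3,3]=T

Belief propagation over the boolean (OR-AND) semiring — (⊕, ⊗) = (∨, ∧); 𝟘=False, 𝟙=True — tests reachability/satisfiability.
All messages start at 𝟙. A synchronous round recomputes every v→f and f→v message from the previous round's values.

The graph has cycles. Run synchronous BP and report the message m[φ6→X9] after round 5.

init: all messages = 𝟙 over 4 values
r1 m[φ0→X13] = [T, T, T, T]
r1 m[φ0→X2] = [T, T, T, F]
r1 m[φ1→X2] = [T, T, T, T]
r1 m[φ1→X1] = [T, T, T, T]
r1 m[φ2→X2] = [T, T, T, T]
r1 m[φ2→X12] = [T, T, T, T]
r1 m[φ3→X12] = [T, T, T, T]
r1 m[φ3→X8] = [T, T, T, T]
r1 m[φ4→X8] = [T, T, T, T]
r1 m[φ4→X6] = [T, T, T, T]
r1 m[φ5→X12] = [T, T, T, T]
r1 m[φ5→X7] = [T, T, T, T]
r1 m[φ6→X2] = [T, T, T, T]
r1 m[φ6→X9] = [T, T, T, T]
r1 m[φ7→X2] = [T, T, T, T]
r1 m[φ7→X8] = [T, T, T, T]
r1 m[X13→φ0] = [T, T, T, T]
r1 m[X2→φ0] = [T, T, T, T]
r1 m[X2→φ1] = [T, T, T, T]
r1 m[X2→φ2] = [T, T, T, T]
r1 m[X2→φ6] = [T, T, T, T]
r1 m[X2→φ7] = [T, T, T, T]
r1 m[X12→φ2] = [T, T, T, T]
r1 m[X12→φ3] = [T, T, T, T]
r1 m[X12→φ5] = [T, T, T, T]
r1 m[X9→φ6] = [T, T, T, T]
r1 m[X8→φ3] = [T, T, T, T]
r1 m[X8→φ4] = [T, T, T, T]
r1 m[X8→φ7] = [T, T, T, T]
r1 m[X6→φ4] = [T, T, T, T]
r1 m[X7→φ5] = [T, T, T, T]
r1 m[X1→φ1] = [T, T, T, T]
r2 m[φ0→X13] = [T, T, T, T]
r2 m[φ0→X2] = [T, T, T, F]
r2 m[φ1→X2] = [T, T, T, T]
r2 m[φ1→X1] = [T, T, T, T]
r2 m[φ2→X2] = [T, T, T, T]
r2 m[φ2→X12] = [T, T, T, T]
r2 m[φ3→X12] = [T, T, T, T]
r2 m[φ3→X8] = [T, T, T, T]
r2 m[φ4→X8] = [T, T, T, T]
r2 m[φ4→X6] = [T, T, T, T]
r2 m[φ5→X12] = [T, T, T, T]
r2 m[φ5→X7] = [T, T, T, T]
r2 m[φ6→X2] = [T, T, T, T]
r2 m[φ6→X9] = [T, T, T, T]
r2 m[φ7→X2] = [T, T, T, T]
r2 m[φ7→X8] = [T, T, T, T]
r2 m[X13→φ0] = [T, T, T, T]
r2 m[X2→φ0] = [T, T, T, T]
r2 m[X2→φ1] = [T, T, T, F]
r2 m[X2→φ2] = [T, T, T, F]
r2 m[X2→φ6] = [T, T, T, F]
r2 m[X2→φ7] = [T, T, T, F]
r2 m[X12→φ2] = [T, T, T, T]
r2 m[X12→φ3] = [T, T, T, T]
r2 m[X12→φ5] = [T, T, T, T]
r2 m[X9→φ6] = [T, T, T, T]
r2 m[X8→φ3] = [T, T, T, T]
r2 m[X8→φ4] = [T, T, T, T]
r2 m[X8→φ7] = [T, T, T, T]
r2 m[X6→φ4] = [T, T, T, T]
r2 m[X7→φ5] = [T, T, T, T]
r2 m[X1→φ1] = [T, T, T, T]
r3 m[φ0→X13] = [T, T, T, T]
r3 m[φ0→X2] = [T, T, T, F]
r3 m[φ1→X2] = [T, T, T, T]
r3 m[φ1→X1] = [T, T, T, T]
r3 m[φ2→X2] = [T, T, T, T]
r3 m[φ2→X12] = [T, T, T, T]
r3 m[φ3→X12] = [T, T, T, T]
r3 m[φ3→X8] = [T, T, T, T]
r3 m[φ4→X8] = [T, T, T, T]
r3 m[φ4→X6] = [T, T, T, T]
r3 m[φ5→X12] = [T, T, T, T]
r3 m[φ5→X7] = [T, T, T, T]
r3 m[φ6→X2] = [T, T, T, T]
r3 m[φ6→X9] = [T, F, T, T]
r3 m[φ7→X2] = [T, T, T, T]
r3 m[φ7→X8] = [T, T, T, T]
r3 m[X13→φ0] = [T, T, T, T]
r3 m[X2→φ0] = [T, T, T, T]
r3 m[X2→φ1] = [T, T, T, F]
r3 m[X2→φ2] = [T, T, T, F]
r3 m[X2→φ6] = [T, T, T, F]
r3 m[X2→φ7] = [T, T, T, F]
r3 m[X12→φ2] = [T, T, T, T]
r3 m[X12→φ3] = [T, T, T, T]
r3 m[X12→φ5] = [T, T, T, T]
r3 m[X9→φ6] = [T, T, T, T]
r3 m[X8→φ3] = [T, T, T, T]
r3 m[X8→φ4] = [T, T, T, T]
r3 m[X8→φ7] = [T, T, T, T]
r3 m[X6→φ4] = [T, T, T, T]
r3 m[X7→φ5] = [T, T, T, T]
r3 m[X1→φ1] = [T, T, T, T]
r4 m[φ0→X13] = [T, T, T, T]
r4 m[φ0→X2] = [T, T, T, F]
r4 m[φ1→X2] = [T, T, T, T]
r4 m[φ1→X1] = [T, T, T, T]
r4 m[φ2→X2] = [T, T, T, T]
r4 m[φ2→X12] = [T, T, T, T]
r4 m[φ3→X12] = [T, T, T, T]
r4 m[φ3→X8] = [T, T, T, T]
r4 m[φ4→X8] = [T, T, T, T]
r4 m[φ4→X6] = [T, T, T, T]
r4 m[φ5→X12] = [T, T, T, T]
r4 m[φ5→X7] = [T, T, T, T]
r4 m[φ6→X2] = [T, T, T, T]
r4 m[φ6→X9] = [T, F, T, T]
r4 m[φ7→X2] = [T, T, T, T]
r4 m[φ7→X8] = [T, T, T, T]
r4 m[X13→φ0] = [T, T, T, T]
r4 m[X2→φ0] = [T, T, T, T]
r4 m[X2→φ1] = [T, T, T, F]
r4 m[X2→φ2] = [T, T, T, F]
r4 m[X2→φ6] = [T, T, T, F]
r4 m[X2→φ7] = [T, T, T, F]
r4 m[X12→φ2] = [T, T, T, T]
r4 m[X12→φ3] = [T, T, T, T]
r4 m[X12→φ5] = [T, T, T, T]
r4 m[X9→φ6] = [T, T, T, T]
r4 m[X8→φ3] = [T, T, T, T]
r4 m[X8→φ4] = [T, T, T, T]
r4 m[X8→φ7] = [T, T, T, T]
r4 m[X6→φ4] = [T, T, T, T]
r4 m[X7→φ5] = [T, T, T, T]
r4 m[X1→φ1] = [T, T, T, T]
r5 m[φ0→X13] = [T, T, T, T]
r5 m[φ0→X2] = [T, T, T, F]
r5 m[φ1→X2] = [T, T, T, T]
r5 m[φ1→X1] = [T, T, T, T]
r5 m[φ2→X2] = [T, T, T, T]
r5 m[φ2→X12] = [T, T, T, T]
r5 m[φ3→X12] = [T, T, T, T]
r5 m[φ3→X8] = [T, T, T, T]
r5 m[φ4→X8] = [T, T, T, T]
r5 m[φ4→X6] = [T, T, T, T]
r5 m[φ5→X12] = [T, T, T, T]
r5 m[φ5→X7] = [T, T, T, T]
r5 m[φ6→X2] = [T, T, T, T]
r5 m[φ6→X9] = [T, F, T, T]
r5 m[φ7→X2] = [T, T, T, T]
r5 m[φ7→X8] = [T, T, T, T]
r5 m[X13→φ0] = [T, T, T, T]
r5 m[X2→φ0] = [T, T, T, T]
r5 m[X2→φ1] = [T, T, T, F]
r5 m[X2→φ2] = [T, T, T, F]
r5 m[X2→φ6] = [T, T, T, F]
r5 m[X2→φ7] = [T, T, T, F]
r5 m[X12→φ2] = [T, T, T, T]
r5 m[X12→φ3] = [T, T, T, T]
r5 m[X12→φ5] = [T, T, T, T]
r5 m[X9→φ6] = [T, T, T, T]
r5 m[X8→φ3] = [T, T, T, T]
r5 m[X8→φ4] = [T, T, T, T]
r5 m[X8→φ7] = [T, T, T, T]
r5 m[X6→φ4] = [T, T, T, T]
r5 m[X7→φ5] = [T, T, T, T]
r5 m[X1→φ1] = [T, T, T, T]
fixed point reached at round 4

message @ round 5 = [T, F, T, T]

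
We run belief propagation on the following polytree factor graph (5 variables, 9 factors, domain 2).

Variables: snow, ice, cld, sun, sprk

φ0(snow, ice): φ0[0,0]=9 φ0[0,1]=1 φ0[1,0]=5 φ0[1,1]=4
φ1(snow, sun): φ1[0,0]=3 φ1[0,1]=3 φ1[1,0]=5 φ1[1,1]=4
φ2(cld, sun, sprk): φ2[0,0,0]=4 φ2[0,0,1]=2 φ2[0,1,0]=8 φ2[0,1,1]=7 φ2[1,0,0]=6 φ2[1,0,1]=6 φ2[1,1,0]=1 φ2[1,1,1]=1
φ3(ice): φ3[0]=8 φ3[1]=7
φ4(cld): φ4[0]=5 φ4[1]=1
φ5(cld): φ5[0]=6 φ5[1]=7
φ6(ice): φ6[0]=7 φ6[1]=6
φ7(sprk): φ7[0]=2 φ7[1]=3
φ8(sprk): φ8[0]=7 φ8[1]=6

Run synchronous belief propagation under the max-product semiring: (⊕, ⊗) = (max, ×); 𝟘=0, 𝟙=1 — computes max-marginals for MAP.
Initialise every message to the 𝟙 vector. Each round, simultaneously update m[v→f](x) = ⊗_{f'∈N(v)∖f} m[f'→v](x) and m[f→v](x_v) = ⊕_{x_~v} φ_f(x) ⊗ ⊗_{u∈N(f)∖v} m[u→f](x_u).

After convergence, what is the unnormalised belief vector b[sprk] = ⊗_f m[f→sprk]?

init: all messages = 𝟙 over 2 values
r1 m[φ0→snow] = [9, 5]
r1 m[φ0→ice] = [9, 4]
r1 m[φ1→snow] = [3, 5]
r1 m[φ1→sun] = [5, 4]
r1 m[φ2→cld] = [8, 6]
r1 m[φ2→sun] = [6, 8]
r1 m[φ2→sprk] = [8, 7]
r1 m[φ3→ice] = [8, 7]
r1 m[φ4→cld] = [5, 1]
r1 m[φ5→cld] = [6, 7]
r1 m[φ6→ice] = [7, 6]
r1 m[φ7→sprk] = [2, 3]
r1 m[φ8→sprk] = [7, 6]
r1 m[snow→φ0] = [1, 1]
r1 m[snow→φ1] = [1, 1]
r1 m[ice→φ0] = [1, 1]
r1 m[ice→φ3] = [1, 1]
r1 m[ice→φ6] = [1, 1]
r1 m[cld→φ2] = [1, 1]
r1 m[cld→φ4] = [1, 1]
r1 m[cld→φ5] = [1, 1]
r1 m[sun→φ1] = [1, 1]
r1 m[sun→φ2] = [1, 1]
r1 m[sprk→φ2] = [1, 1]
r1 m[sprk→φ7] = [1, 1]
r1 m[sprk→φ8] = [1, 1]
r2 m[φ0→snow] = [9, 5]
r2 m[φ0→ice] = [9, 4]
r2 m[φ1→snow] = [3, 5]
r2 m[φ1→sun] = [5, 4]
r2 m[φ2→cld] = [8, 6]
r2 m[φ2→sun] = [6, 8]
r2 m[φ2→sprk] = [8, 7]
r2 m[φ3→ice] = [8, 7]
r2 m[φ4→cld] = [5, 1]
r2 m[φ5→cld] = [6, 7]
r2 m[φ6→ice] = [7, 6]
r2 m[φ7→sprk] = [2, 3]
r2 m[φ8→sprk] = [7, 6]
r2 m[snow→φ0] = [3, 5]
r2 m[snow→φ1] = [9, 5]
r2 m[ice→φ0] = [56, 42]
r2 m[ice→φ3] = [63, 24]
r2 m[ice→φ6] = [72, 28]
r2 m[cld→φ2] = [30, 7]
r2 m[cld→φ4] = [48, 42]
r2 m[cld→φ5] = [40, 6]
r2 m[sun→φ1] = [6, 8]
r2 m[sun→φ2] = [5, 4]
r2 m[sprk→φ2] = [14, 18]
r2 m[sprk→φ7] = [56, 42]
r2 m[sprk→φ8] = [16, 21]
r3 m[φ0→snow] = [504, 280]
r3 m[φ0→ice] = [27, 20]
r3 m[φ1→snow] = [24, 32]
r3 m[φ1→sun] = [27, 27]
r3 m[φ2→cld] = [504, 540]
r3 m[φ2→sun] = [1680, 3780]
r3 m[φ2→sprk] = [960, 840]
r3 m[φ3→ice] = [8, 7]
r3 m[φ4→cld] = [5, 1]
r3 m[φ5→cld] = [6, 7]
r3 m[φ6→ice] = [7, 6]
r3 m[φ7→sprk] = [2, 3]
r3 m[φ8→sprk] = [7, 6]
r3 m[snow→φ0] = [3, 5]
r3 m[snow→φ1] = [9, 5]
r3 m[ice→φ0] = [56, 42]
r3 m[ice→φ3] = [63, 24]
r3 m[ice→φ6] = [72, 28]
r3 m[cld→φ2] = [30, 7]
r3 m[cld→φ4] = [48, 42]
r3 m[cld→φ5] = [40, 6]
r3 m[sun→φ1] = [6, 8]
r3 m[sun→φ2] = [5, 4]
r3 m[sprk→φ2] = [14, 18]
r3 m[sprk→φ7] = [56, 42]
r3 m[sprk→φ8] = [16, 21]
r4 m[φ0→snow] = [504, 280]
r4 m[φ0→ice] = [27, 20]
r4 m[φ1→snow] = [24, 32]
r4 m[φ1→sun] = [27, 27]
r4 m[φ2→cld] = [504, 540]
r4 m[φ2→sun] = [1680, 3780]
r4 m[φ2→sprk] = [960, 840]
r4 m[φ3→ice] = [8, 7]
r4 m[φ4→cld] = [5, 1]
r4 m[φ5→cld] = [6, 7]
r4 m[φ6→ice] = [7, 6]
r4 m[φ7→sprk] = [2, 3]
r4 m[φ8→sprk] = [7, 6]
r4 m[snow→φ0] = [24, 32]
r4 m[snow→φ1] = [504, 280]
r4 m[ice→φ0] = [56, 42]
r4 m[ice→φ3] = [189, 120]
r4 m[ice→φ6] = [216, 140]
r4 m[cld→φ2] = [30, 7]
r4 m[cld→φ4] = [3024, 3780]
r4 m[cld→φ5] = [2520, 540]
r4 m[sun→φ1] = [1680, 3780]
r4 m[sun→φ2] = [27, 27]
r4 m[sprk→φ2] = [14, 18]
r4 m[sprk→φ7] = [6720, 5040]
r4 m[sprk→φ8] = [1920, 2520]
r5 m[φ0→snow] = [504, 280]
r5 m[φ0→ice] = [216, 128]
r5 m[φ1→snow] = [11340, 15120]
r5 m[φ1→sun] = [1512, 1512]
r5 m[φ2→cld] = [3402, 2916]
r5 m[φ2→sun] = [1680, 3780]
r5 m[φ2→sprk] = [6480, 5670]
r5 m[φ3→ice] = [8, 7]
r5 m[φ4→cld] = [5, 1]
r5 m[φ5→cld] = [6, 7]
r5 m[φ6→ice] = [7, 6]
r5 m[φ7→sprk] = [2, 3]
r5 m[φ8→sprk] = [7, 6]
r5 m[snow→φ0] = [24, 32]
r5 m[snow→φ1] = [504, 280]
r5 m[ice→φ0] = [56, 42]
r5 m[ice→φ3] = [189, 120]
r5 m[ice→φ6] = [216, 140]
r5 m[cld→φ2] = [30, 7]
r5 m[cld→φ4] = [3024, 3780]
r5 m[cld→φ5] = [2520, 540]
r5 m[sun→φ1] = [1680, 3780]
r5 m[sun→φ2] = [27, 27]
r5 m[sprk→φ2] = [14, 18]
r5 m[sprk→φ7] = [6720, 5040]
r5 m[sprk→φ8] = [1920, 2520]
r6 m[φ0→snow] = [504, 280]
r6 m[φ0→ice] = [216, 128]
r6 m[φ1→snow] = [11340, 15120]
r6 m[φ1→sun] = [1512, 1512]
r6 m[φ2→cld] = [3402, 2916]
r6 m[φ2→sun] = [1680, 3780]
r6 m[φ2→sprk] = [6480, 5670]
r6 m[φ3→ice] = [8, 7]
r6 m[φ4→cld] = [5, 1]
r6 m[φ5→cld] = [6, 7]
r6 m[φ6→ice] = [7, 6]
r6 m[φ7→sprk] = [2, 3]
r6 m[φ8→sprk] = [7, 6]
r6 m[snow→φ0] = [11340, 15120]
r6 m[snow→φ1] = [504, 280]
r6 m[ice→φ0] = [56, 42]
r6 m[ice→φ3] = [1512, 768]
r6 m[ice→φ6] = [1728, 896]
r6 m[cld→φ2] = [30, 7]
r6 m[cld→φ4] = [20412, 20412]
r6 m[cld→φ5] = [17010, 2916]
r6 m[sun→φ1] = [1680, 3780]
r6 m[sun→φ2] = [1512, 1512]
r6 m[sprk→φ2] = [14, 18]
r6 m[sprk→φ7] = [45360, 34020]
r6 m[sprk→φ8] = [12960, 17010]
r7 m[φ0→snow] = [504, 280]
r7 m[φ0→ice] = [102060, 60480]
r7 m[φ1→snow] = [11340, 15120]
r7 m[φ1→sun] = [1512, 1512]
r7 m[φ2→cld] = [190512, 163296]
r7 m[φ2→sun] = [1680, 3780]
r7 m[φ2→sprk] = [362880, 317520]
r7 m[φ3→ice] = [8, 7]
r7 m[φ4→cld] = [5, 1]
r7 m[φ5→cld] = [6, 7]
r7 m[φ6→ice] = [7, 6]
r7 m[φ7→sprk] = [2, 3]
r7 m[φ8→sprk] = [7, 6]
r7 m[snow→φ0] = [11340, 15120]
r7 m[snow→φ1] = [504, 280]
r7 m[ice→φ0] = [56, 42]
r7 m[ice→φ3] = [1512, 768]
r7 m[ice→φ6] = [1728, 896]
r7 m[cld→φ2] = [30, 7]
r7 m[cld→φ4] = [20412, 20412]
r7 m[cld→φ5] = [17010, 2916]
r7 m[sun→φ1] = [1680, 3780]
r7 m[sun→φ2] = [1512, 1512]
r7 m[sprk→φ2] = [14, 18]
r7 m[sprk→φ7] = [45360, 34020]
r7 m[sprk→φ8] = [12960, 17010]
r8 m[φ0→snow] = [504, 280]
r8 m[φ0→ice] = [102060, 60480]
r8 m[φ1→snow] = [11340, 15120]
r8 m[φ1→sun] = [1512, 1512]
r8 m[φ2→cld] = [190512, 163296]
r8 m[φ2→sun] = [1680, 3780]
r8 m[φ2→sprk] = [362880, 317520]
r8 m[φ3→ice] = [8, 7]
r8 m[φ4→cld] = [5, 1]
r8 m[φ5→cld] = [6, 7]
r8 m[φ6→ice] = [7, 6]
r8 m[φ7→sprk] = [2, 3]
r8 m[φ8→sprk] = [7, 6]
r8 m[snow→φ0] = [11340, 15120]
r8 m[snow→φ1] = [504, 280]
r8 m[ice→φ0] = [56, 42]
r8 m[ice→φ3] = [714420, 362880]
r8 m[ice→φ6] = [816480, 423360]
r8 m[cld→φ2] = [30, 7]
r8 m[cld→φ4] = [1143072, 1143072]
r8 m[cld→φ5] = [952560, 163296]
r8 m[sun→φ1] = [1680, 3780]
r8 m[sun→φ2] = [1512, 1512]
r8 m[sprk→φ2] = [14, 18]
r8 m[sprk→φ7] = [2540160, 1905120]
r8 m[sprk→φ8] = [725760, 952560]
r9 m[φ0→snow] = [504, 280]
r9 m[φ0→ice] = [102060, 60480]
r9 m[φ1→snow] = [11340, 15120]
r9 m[φ1→sun] = [1512, 1512]
r9 m[φ2→cld] = [190512, 163296]
r9 m[φ2→sun] = [1680, 3780]
r9 m[φ2→sprk] = [362880, 317520]
r9 m[φ3→ice] = [8, 7]
r9 m[φ4→cld] = [5, 1]
r9 m[φ5→cld] = [6, 7]
r9 m[φ6→ice] = [7, 6]
r9 m[φ7→sprk] = [2, 3]
r9 m[φ8→sprk] = [7, 6]
r9 m[snow→φ0] = [11340, 15120]
r9 m[snow→φ1] = [504, 280]
r9 m[ice→φ0] = [56, 42]
r9 m[ice→φ3] = [714420, 362880]
r9 m[ice→φ6] = [816480, 423360]
r9 m[cld→φ2] = [30, 7]
r9 m[cld→φ4] = [1143072, 1143072]
r9 m[cld→φ5] = [952560, 163296]
r9 m[sun→φ1] = [1680, 3780]
r9 m[sun→φ2] = [1512, 1512]
r9 m[sprk→φ2] = [14, 18]
r9 m[sprk→φ7] = [2540160, 1905120]
r9 m[sprk→φ8] = [725760, 952560]
fixed point reached at round 9
b[sprk] = ⊗ incoming = [5080320, 5715360]

b[sprk] = [5080320, 5715360]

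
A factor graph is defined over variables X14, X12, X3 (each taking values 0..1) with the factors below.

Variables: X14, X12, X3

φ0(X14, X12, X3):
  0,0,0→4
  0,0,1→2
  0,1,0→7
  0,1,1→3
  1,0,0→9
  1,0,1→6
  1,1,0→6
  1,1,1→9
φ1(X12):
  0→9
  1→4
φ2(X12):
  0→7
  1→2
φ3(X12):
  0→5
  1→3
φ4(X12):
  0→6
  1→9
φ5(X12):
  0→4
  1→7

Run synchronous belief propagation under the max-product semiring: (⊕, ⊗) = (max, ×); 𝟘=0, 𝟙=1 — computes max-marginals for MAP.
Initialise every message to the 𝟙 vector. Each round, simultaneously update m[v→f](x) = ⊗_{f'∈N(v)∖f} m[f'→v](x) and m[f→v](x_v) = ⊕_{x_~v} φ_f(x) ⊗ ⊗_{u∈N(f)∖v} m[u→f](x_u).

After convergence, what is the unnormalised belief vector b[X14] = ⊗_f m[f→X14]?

b[X14] = [30240, 68040]

init: all messages = 𝟙 over 2 values
r1 m[φ0→X14] = [7, 9]
r1 m[φ0→X12] = [9, 9]
r1 m[φ0→X3] = [9, 9]
r1 m[φ1→X12] = [9, 4]
r1 m[φ2→X12] = [7, 2]
r1 m[φ3→X12] = [5, 3]
r1 m[φ4→X12] = [6, 9]
r1 m[φ5→X12] = [4, 7]
r1 m[X14→φ0] = [1, 1]
r1 m[X12→φ0] = [1, 1]
r1 m[X12→φ1] = [1, 1]
r1 m[X12→φ2] = [1, 1]
r1 m[X12→φ3] = [1, 1]
r1 m[X12→φ4] = [1, 1]
r1 m[X12→φ5] = [1, 1]
r1 m[X3→φ0] = [1, 1]
r2 m[φ0→X14] = [7, 9]
r2 m[φ0→X12] = [9, 9]
r2 m[φ0→X3] = [9, 9]
r2 m[φ1→X12] = [9, 4]
r2 m[φ2→X12] = [7, 2]
r2 m[φ3→X12] = [5, 3]
r2 m[φ4→X12] = [6, 9]
r2 m[φ5→X12] = [4, 7]
r2 m[X14→φ0] = [1, 1]
r2 m[X12→φ0] = [7560, 1512]
r2 m[X12→φ1] = [7560, 3402]
r2 m[X12→φ2] = [9720, 6804]
r2 m[X12→φ3] = [13608, 4536]
r2 m[X12→φ4] = [11340, 1512]
r2 m[X12→φ5] = [17010, 1944]
r2 m[X3→φ0] = [1, 1]
r3 m[φ0→X14] = [30240, 68040]
r3 m[φ0→X12] = [9, 9]
r3 m[φ0→X3] = [68040, 45360]
r3 m[φ1→X12] = [9, 4]
r3 m[φ2→X12] = [7, 2]
r3 m[φ3→X12] = [5, 3]
r3 m[φ4→X12] = [6, 9]
r3 m[φ5→X12] = [4, 7]
r3 m[X14→φ0] = [1, 1]
r3 m[X12→φ0] = [7560, 1512]
r3 m[X12→φ1] = [7560, 3402]
r3 m[X12→φ2] = [9720, 6804]
r3 m[X12→φ3] = [13608, 4536]
r3 m[X12→φ4] = [11340, 1512]
r3 m[X12→φ5] = [17010, 1944]
r3 m[X3→φ0] = [1, 1]
r4 m[φ0→X14] = [30240, 68040]
r4 m[φ0→X12] = [9, 9]
r4 m[φ0→X3] = [68040, 45360]
r4 m[φ1→X12] = [9, 4]
r4 m[φ2→X12] = [7, 2]
r4 m[φ3→X12] = [5, 3]
r4 m[φ4→X12] = [6, 9]
r4 m[φ5→X12] = [4, 7]
r4 m[X14→φ0] = [1, 1]
r4 m[X12→φ0] = [7560, 1512]
r4 m[X12→φ1] = [7560, 3402]
r4 m[X12→φ2] = [9720, 6804]
r4 m[X12→φ3] = [13608, 4536]
r4 m[X12→φ4] = [11340, 1512]
r4 m[X12→φ5] = [17010, 1944]
r4 m[X3→φ0] = [1, 1]
fixed point reached at round 4
b[X14] = ⊗ incoming = [30240, 68040]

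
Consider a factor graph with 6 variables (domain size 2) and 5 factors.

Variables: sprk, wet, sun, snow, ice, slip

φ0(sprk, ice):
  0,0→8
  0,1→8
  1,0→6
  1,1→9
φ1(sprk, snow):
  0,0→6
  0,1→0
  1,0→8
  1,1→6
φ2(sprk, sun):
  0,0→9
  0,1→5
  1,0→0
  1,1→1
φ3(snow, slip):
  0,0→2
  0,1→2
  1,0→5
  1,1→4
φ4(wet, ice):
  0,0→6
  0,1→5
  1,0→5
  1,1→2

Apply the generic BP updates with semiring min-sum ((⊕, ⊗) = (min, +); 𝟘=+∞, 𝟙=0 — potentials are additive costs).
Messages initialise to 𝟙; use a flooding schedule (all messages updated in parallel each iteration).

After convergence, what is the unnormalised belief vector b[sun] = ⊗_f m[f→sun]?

b[sun] = [21, 19]

init: all messages = 𝟙 over 2 values
r1 m[φ0→sprk] = [8, 6]
r1 m[φ0→ice] = [6, 8]
r1 m[φ1→sprk] = [0, 6]
r1 m[φ1→snow] = [6, 0]
r1 m[φ2→sprk] = [5, 0]
r1 m[φ2→sun] = [0, 1]
r1 m[φ3→snow] = [2, 4]
r1 m[φ3→slip] = [2, 2]
r1 m[φ4→wet] = [5, 2]
r1 m[φ4→ice] = [5, 2]
r1 m[sprk→φ0] = [0, 0]
r1 m[sprk→φ1] = [0, 0]
r1 m[sprk→φ2] = [0, 0]
r1 m[wet→φ4] = [0, 0]
r1 m[sun→φ2] = [0, 0]
r1 m[snow→φ1] = [0, 0]
r1 m[snow→φ3] = [0, 0]
r1 m[ice→φ0] = [0, 0]
r1 m[ice→φ4] = [0, 0]
r1 m[slip→φ3] = [0, 0]
r2 m[φ0→sprk] = [8, 6]
r2 m[φ0→ice] = [6, 8]
r2 m[φ1→sprk] = [0, 6]
r2 m[φ1→snow] = [6, 0]
r2 m[φ2→sprk] = [5, 0]
r2 m[φ2→sun] = [0, 1]
r2 m[φ3→snow] = [2, 4]
r2 m[φ3→slip] = [2, 2]
r2 m[φ4→wet] = [5, 2]
r2 m[φ4→ice] = [5, 2]
r2 m[sprk→φ0] = [5, 6]
r2 m[sprk→φ1] = [13, 6]
r2 m[sprk→φ2] = [8, 12]
r2 m[wet→φ4] = [0, 0]
r2 m[sun→φ2] = [0, 0]
r2 m[snow→φ1] = [2, 4]
r2 m[snow→φ3] = [6, 0]
r2 m[ice→φ0] = [5, 2]
r2 m[ice→φ4] = [6, 8]
r2 m[slip→φ3] = [0, 0]
r3 m[φ0→sprk] = [10, 11]
r3 m[φ0→ice] = [12, 13]
r3 m[φ1→sprk] = [4, 10]
r3 m[φ1→snow] = [14, 12]
r3 m[φ2→sprk] = [5, 0]
r3 m[φ2→sun] = [12, 13]
r3 m[φ3→snow] = [2, 4]
r3 m[φ3→slip] = [5, 4]
r3 m[φ4→wet] = [12, 10]
r3 m[φ4→ice] = [5, 2]
r3 m[sprk→φ0] = [5, 6]
r3 m[sprk→φ1] = [13, 6]
r3 m[sprk→φ2] = [8, 12]
r3 m[wet→φ4] = [0, 0]
r3 m[sun→φ2] = [0, 0]
r3 m[snow→φ1] = [2, 4]
r3 m[snow→φ3] = [6, 0]
r3 m[ice→φ0] = [5, 2]
r3 m[ice→φ4] = [6, 8]
r3 m[slip→φ3] = [0, 0]
r4 m[φ0→sprk] = [10, 11]
r4 m[φ0→ice] = [12, 13]
r4 m[φ1→sprk] = [4, 10]
r4 m[φ1→snow] = [14, 12]
r4 m[φ2→sprk] = [5, 0]
r4 m[φ2→sun] = [12, 13]
r4 m[φ3→snow] = [2, 4]
r4 m[φ3→slip] = [5, 4]
r4 m[φ4→wet] = [12, 10]
r4 m[φ4→ice] = [5, 2]
r4 m[sprk→φ0] = [9, 10]
r4 m[sprk→φ1] = [15, 11]
r4 m[sprk→φ2] = [14, 21]
r4 m[wet→φ4] = [0, 0]
r4 m[sun→φ2] = [0, 0]
r4 m[snow→φ1] = [2, 4]
r4 m[snow→φ3] = [14, 12]
r4 m[ice→φ0] = [5, 2]
r4 m[ice→φ4] = [12, 13]
r4 m[slip→φ3] = [0, 0]
r5 m[φ0→sprk] = [10, 11]
r5 m[φ0→ice] = [16, 17]
r5 m[φ1→sprk] = [4, 10]
r5 m[φ1→snow] = [19, 15]
r5 m[φ2→sprk] = [5, 0]
r5 m[φ2→sun] = [21, 19]
r5 m[φ3→snow] = [2, 4]
r5 m[φ3→slip] = [16, 16]
r5 m[φ4→wet] = [18, 15]
r5 m[φ4→ice] = [5, 2]
r5 m[sprk→φ0] = [9, 10]
r5 m[sprk→φ1] = [15, 11]
r5 m[sprk→φ2] = [14, 21]
r5 m[wet→φ4] = [0, 0]
r5 m[sun→φ2] = [0, 0]
r5 m[snow→φ1] = [2, 4]
r5 m[snow→φ3] = [14, 12]
r5 m[ice→φ0] = [5, 2]
r5 m[ice→φ4] = [12, 13]
r5 m[slip→φ3] = [0, 0]
r6 m[φ0→sprk] = [10, 11]
r6 m[φ0→ice] = [16, 17]
r6 m[φ1→sprk] = [4, 10]
r6 m[φ1→snow] = [19, 15]
r6 m[φ2→sprk] = [5, 0]
r6 m[φ2→sun] = [21, 19]
r6 m[φ3→snow] = [2, 4]
r6 m[φ3→slip] = [16, 16]
r6 m[φ4→wet] = [18, 15]
r6 m[φ4→ice] = [5, 2]
r6 m[sprk→φ0] = [9, 10]
r6 m[sprk→φ1] = [15, 11]
r6 m[sprk→φ2] = [14, 21]
r6 m[wet→φ4] = [0, 0]
r6 m[sun→φ2] = [0, 0]
r6 m[snow→φ1] = [2, 4]
r6 m[snow→φ3] = [19, 15]
r6 m[ice→φ0] = [5, 2]
r6 m[ice→φ4] = [16, 17]
r6 m[slip→φ3] = [0, 0]
r7 m[φ0→sprk] = [10, 11]
r7 m[φ0→ice] = [16, 17]
r7 m[φ1→sprk] = [4, 10]
r7 m[φ1→snow] = [19, 15]
r7 m[φ2→sprk] = [5, 0]
r7 m[φ2→sun] = [21, 19]
r7 m[φ3→snow] = [2, 4]
r7 m[φ3→slip] = [20, 19]
r7 m[φ4→wet] = [22, 19]
r7 m[φ4→ice] = [5, 2]
r7 m[sprk→φ0] = [9, 10]
r7 m[sprk→φ1] = [15, 11]
r7 m[sprk→φ2] = [14, 21]
r7 m[wet→φ4] = [0, 0]
r7 m[sun→φ2] = [0, 0]
r7 m[snow→φ1] = [2, 4]
r7 m[snow→φ3] = [19, 15]
r7 m[ice→φ0] = [5, 2]
r7 m[ice→φ4] = [16, 17]
r7 m[slip→φ3] = [0, 0]
r8 m[φ0→sprk] = [10, 11]
r8 m[φ0→ice] = [16, 17]
r8 m[φ1→sprk] = [4, 10]
r8 m[φ1→snow] = [19, 15]
r8 m[φ2→sprk] = [5, 0]
r8 m[φ2→sun] = [21, 19]
r8 m[φ3→snow] = [2, 4]
r8 m[φ3→slip] = [20, 19]
r8 m[φ4→wet] = [22, 19]
r8 m[φ4→ice] = [5, 2]
r8 m[sprk→φ0] = [9, 10]
r8 m[sprk→φ1] = [15, 11]
r8 m[sprk→φ2] = [14, 21]
r8 m[wet→φ4] = [0, 0]
r8 m[sun→φ2] = [0, 0]
r8 m[snow→φ1] = [2, 4]
r8 m[snow→φ3] = [19, 15]
r8 m[ice→φ0] = [5, 2]
r8 m[ice→φ4] = [16, 17]
r8 m[slip→φ3] = [0, 0]
fixed point reached at round 8
b[sun] = ⊗ incoming = [21, 19]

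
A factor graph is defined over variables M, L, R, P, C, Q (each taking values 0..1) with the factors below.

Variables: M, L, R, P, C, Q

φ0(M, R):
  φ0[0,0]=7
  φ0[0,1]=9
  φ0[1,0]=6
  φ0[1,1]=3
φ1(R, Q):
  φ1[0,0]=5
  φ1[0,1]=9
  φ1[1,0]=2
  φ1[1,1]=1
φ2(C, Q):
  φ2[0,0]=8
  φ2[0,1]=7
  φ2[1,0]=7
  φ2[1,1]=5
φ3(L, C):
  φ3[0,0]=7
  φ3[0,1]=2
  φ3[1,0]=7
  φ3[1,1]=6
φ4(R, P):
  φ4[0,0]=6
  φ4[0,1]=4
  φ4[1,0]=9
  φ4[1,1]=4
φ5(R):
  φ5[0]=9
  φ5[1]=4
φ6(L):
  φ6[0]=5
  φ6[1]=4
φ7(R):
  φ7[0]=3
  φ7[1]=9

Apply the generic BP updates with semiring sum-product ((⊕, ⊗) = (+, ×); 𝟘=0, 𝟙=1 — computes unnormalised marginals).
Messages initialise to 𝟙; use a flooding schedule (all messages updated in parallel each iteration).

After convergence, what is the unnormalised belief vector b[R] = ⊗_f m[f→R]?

b[R] = [32323590, 11765520]

init: all messages = 𝟙 over 2 values
r1 m[φ0→M] = [16, 9]
r1 m[φ0→R] = [13, 12]
r1 m[φ1→R] = [14, 3]
r1 m[φ1→Q] = [7, 10]
r1 m[φ2→C] = [15, 12]
r1 m[φ2→Q] = [15, 12]
r1 m[φ3→L] = [9, 13]
r1 m[φ3→C] = [14, 8]
r1 m[φ4→R] = [10, 13]
r1 m[φ4→P] = [15, 8]
r1 m[φ5→R] = [9, 4]
r1 m[φ6→L] = [5, 4]
r1 m[φ7→R] = [3, 9]
r1 m[M→φ0] = [1, 1]
r1 m[L→φ3] = [1, 1]
r1 m[L→φ6] = [1, 1]
r1 m[R→φ0] = [1, 1]
r1 m[R→φ1] = [1, 1]
r1 m[R→φ4] = [1, 1]
r1 m[R→φ5] = [1, 1]
r1 m[R→φ7] = [1, 1]
r1 m[P→φ4] = [1, 1]
r1 m[C→φ2] = [1, 1]
r1 m[C→φ3] = [1, 1]
r1 m[Q→φ1] = [1, 1]
r1 m[Q→φ2] = [1, 1]
r2 m[φ0→M] = [16, 9]
r2 m[φ0→R] = [13, 12]
r2 m[φ1→R] = [14, 3]
r2 m[φ1→Q] = [7, 10]
r2 m[φ2→C] = [15, 12]
r2 m[φ2→Q] = [15, 12]
r2 m[φ3→L] = [9, 13]
r2 m[φ3→C] = [14, 8]
r2 m[φ4→R] = [10, 13]
r2 m[φ4→P] = [15, 8]
r2 m[φ5→R] = [9, 4]
r2 m[φ6→L] = [5, 4]
r2 m[φ7→R] = [3, 9]
r2 m[M→φ0] = [1, 1]
r2 m[L→φ3] = [5, 4]
r2 m[L→φ6] = [9, 13]
r2 m[R→φ0] = [3780, 1404]
r2 m[R→φ1] = [3510, 5616]
r2 m[R→φ4] = [4914, 1296]
r2 m[R→φ5] = [5460, 4212]
r2 m[R→φ7] = [16380, 1872]
r2 m[P→φ4] = [1, 1]
r2 m[C→φ2] = [14, 8]
r2 m[C→φ3] = [15, 12]
r2 m[Q→φ1] = [15, 12]
r2 m[Q→φ2] = [7, 10]
r3 m[φ0→M] = [39096, 26892]
r3 m[φ0→R] = [13, 12]
r3 m[φ1→R] = [183, 42]
r3 m[φ1→Q] = [28782, 37206]
r3 m[φ2→C] = [126, 99]
r3 m[φ2→Q] = [168, 138]
r3 m[φ3→L] = [129, 177]
r3 m[φ3→C] = [63, 34]
r3 m[φ4→R] = [10, 13]
r3 m[φ4→P] = [41148, 24840]
r3 m[φ5→R] = [9, 4]
r3 m[φ6→L] = [5, 4]
r3 m[φ7→R] = [3, 9]
r3 m[M→φ0] = [1, 1]
r3 m[L→φ3] = [5, 4]
r3 m[L→φ6] = [9, 13]
r3 m[R→φ0] = [3780, 1404]
r3 m[R→φ1] = [3510, 5616]
r3 m[R→φ4] = [4914, 1296]
r3 m[R→φ5] = [5460, 4212]
r3 m[R→φ7] = [16380, 1872]
r3 m[P→φ4] = [1, 1]
r3 m[C→φ2] = [14, 8]
r3 m[C→φ3] = [15, 12]
r3 m[Q→φ1] = [15, 12]
r3 m[Q→φ2] = [7, 10]
r4 m[φ0→M] = [39096, 26892]
r4 m[φ0→R] = [13, 12]
r4 m[φ1→R] = [183, 42]
r4 m[φ1→Q] = [28782, 37206]
r4 m[φ2→C] = [126, 99]
r4 m[φ2→Q] = [168, 138]
r4 m[φ3→L] = [129, 177]
r4 m[φ3→C] = [63, 34]
r4 m[φ4→R] = [10, 13]
r4 m[φ4→P] = [41148, 24840]
r4 m[φ5→R] = [9, 4]
r4 m[φ6→L] = [5, 4]
r4 m[φ7→R] = [3, 9]
r4 m[M→φ0] = [1, 1]
r4 m[L→φ3] = [5, 4]
r4 m[L→φ6] = [129, 177]
r4 m[R→φ0] = [49410, 19656]
r4 m[R→φ1] = [3510, 5616]
r4 m[R→φ4] = [64233, 18144]
r4 m[R→φ5] = [71370, 58968]
r4 m[R→φ7] = [214110, 26208]
r4 m[P→φ4] = [1, 1]
r4 m[C→φ2] = [63, 34]
r4 m[C→φ3] = [126, 99]
r4 m[Q→φ1] = [168, 138]
r4 m[Q→φ2] = [28782, 37206]
r5 m[φ0→M] = [522774, 355428]
r5 m[φ0→R] = [13, 12]
r5 m[φ1→R] = [2082, 474]
r5 m[φ1→Q] = [28782, 37206]
r5 m[φ2→C] = [490698, 387504]
r5 m[φ2→Q] = [742, 611]
r5 m[φ3→L] = [1080, 1476]
r5 m[φ3→C] = [63, 34]
r5 m[φ4→R] = [10, 13]
r5 m[φ4→P] = [548694, 329508]
r5 m[φ5→R] = [9, 4]
r5 m[φ6→L] = [5, 4]
r5 m[φ7→R] = [3, 9]
r5 m[M→φ0] = [1, 1]
r5 m[L→φ3] = [5, 4]
r5 m[L→φ6] = [129, 177]
r5 m[R→φ0] = [49410, 19656]
r5 m[R→φ1] = [3510, 5616]
r5 m[R→φ4] = [64233, 18144]
r5 m[R→φ5] = [71370, 58968]
r5 m[R→φ7] = [214110, 26208]
r5 m[P→φ4] = [1, 1]
r5 m[C→φ2] = [63, 34]
r5 m[C→φ3] = [126, 99]
r5 m[Q→φ1] = [168, 138]
r5 m[Q→φ2] = [28782, 37206]
r6 m[φ0→M] = [522774, 355428]
r6 m[φ0→R] = [13, 12]
r6 m[φ1→R] = [2082, 474]
r6 m[φ1→Q] = [28782, 37206]
r6 m[φ2→C] = [490698, 387504]
r6 m[φ2→Q] = [742, 611]
r6 m[φ3→L] = [1080, 1476]
r6 m[φ3→C] = [63, 34]
r6 m[φ4→R] = [10, 13]
r6 m[φ4→P] = [548694, 329508]
r6 m[φ5→R] = [9, 4]
r6 m[φ6→L] = [5, 4]
r6 m[φ7→R] = [3, 9]
r6 m[M→φ0] = [1, 1]
r6 m[L→φ3] = [5, 4]
r6 m[L→φ6] = [1080, 1476]
r6 m[R→φ0] = [562140, 221832]
r6 m[R→φ1] = [3510, 5616]
r6 m[R→φ4] = [730782, 204768]
r6 m[R→φ5] = [811980, 665496]
r6 m[R→φ7] = [2435940, 295776]
r6 m[P→φ4] = [1, 1]
r6 m[C→φ2] = [63, 34]
r6 m[C→φ3] = [490698, 387504]
r6 m[Q→φ1] = [742, 611]
r6 m[Q→φ2] = [28782, 37206]
r7 m[φ0→M] = [5931468, 4038336]
r7 m[φ0→R] = [13, 12]
r7 m[φ1→R] = [9209, 2095]
r7 m[φ1→Q] = [28782, 37206]
r7 m[φ2→C] = [490698, 387504]
r7 m[φ2→Q] = [742, 611]
r7 m[φ3→L] = [4209894, 5759910]
r7 m[φ3→C] = [63, 34]
r7 m[φ4→R] = [10, 13]
r7 m[φ4→P] = [6227604, 3742200]
r7 m[φ5→R] = [9, 4]
r7 m[φ6→L] = [5, 4]
r7 m[φ7→R] = [3, 9]
r7 m[M→φ0] = [1, 1]
r7 m[L→φ3] = [5, 4]
r7 m[L→φ6] = [1080, 1476]
r7 m[R→φ0] = [562140, 221832]
r7 m[R→φ1] = [3510, 5616]
r7 m[R→φ4] = [730782, 204768]
r7 m[R→φ5] = [811980, 665496]
r7 m[R→φ7] = [2435940, 295776]
r7 m[P→φ4] = [1, 1]
r7 m[C→φ2] = [63, 34]
r7 m[C→φ3] = [490698, 387504]
r7 m[Q→φ1] = [742, 611]
r7 m[Q→φ2] = [28782, 37206]
r8 m[φ0→M] = [5931468, 4038336]
r8 m[φ0→R] = [13, 12]
r8 m[φ1→R] = [9209, 2095]
r8 m[φ1→Q] = [28782, 37206]
r8 m[φ2→C] = [490698, 387504]
r8 m[φ2→Q] = [742, 611]
r8 m[φ3→L] = [4209894, 5759910]
r8 m[φ3→C] = [63, 34]
r8 m[φ4→R] = [10, 13]
r8 m[φ4→P] = [6227604, 3742200]
r8 m[φ5→R] = [9, 4]
r8 m[φ6→L] = [5, 4]
r8 m[φ7→R] = [3, 9]
r8 m[M→φ0] = [1, 1]
r8 m[L→φ3] = [5, 4]
r8 m[L→φ6] = [4209894, 5759910]
r8 m[R→φ0] = [2486430, 980460]
r8 m[R→φ1] = [3510, 5616]
r8 m[R→φ4] = [3232359, 905040]
r8 m[R→φ5] = [3591510, 2941380]
r8 m[R→φ7] = [10774530, 1307280]
r8 m[P→φ4] = [1, 1]
r8 m[C→φ2] = [63, 34]
r8 m[C→φ3] = [490698, 387504]
r8 m[Q→φ1] = [742, 611]
r8 m[Q→φ2] = [28782, 37206]
r9 m[φ0→M] = [26229150, 17859960]
r9 m[φ0→R] = [13, 12]
r9 m[φ1→R] = [9209, 2095]
r9 m[φ1→Q] = [28782, 37206]
r9 m[φ2→C] = [490698, 387504]
r9 m[φ2→Q] = [742, 611]
r9 m[φ3→L] = [4209894, 5759910]
r9 m[φ3→C] = [63, 34]
r9 m[φ4→R] = [10, 13]
r9 m[φ4→P] = [27539514, 16549596]
r9 m[φ5→R] = [9, 4]
r9 m[φ6→L] = [5, 4]
r9 m[φ7→R] = [3, 9]
r9 m[M→φ0] = [1, 1]
r9 m[L→φ3] = [5, 4]
r9 m[L→φ6] = [4209894, 5759910]
r9 m[R→φ0] = [2486430, 980460]
r9 m[R→φ1] = [3510, 5616]
r9 m[R→φ4] = [3232359, 905040]
r9 m[R→φ5] = [3591510, 2941380]
r9 m[R→φ7] = [10774530, 1307280]
r9 m[P→φ4] = [1, 1]
r9 m[C→φ2] = [63, 34]
r9 m[C→φ3] = [490698, 387504]
r9 m[Q→φ1] = [742, 611]
r9 m[Q→φ2] = [28782, 37206]
r10 m[φ0→M] = [26229150, 17859960]
r10 m[φ0→R] = [13, 12]
r10 m[φ1→R] = [9209, 2095]
r10 m[φ1→Q] = [28782, 37206]
r10 m[φ2→C] = [490698, 387504]
r10 m[φ2→Q] = [742, 611]
r10 m[φ3→L] = [4209894, 5759910]
r10 m[φ3→C] = [63, 34]
r10 m[φ4→R] = [10, 13]
r10 m[φ4→P] = [27539514, 16549596]
r10 m[φ5→R] = [9, 4]
r10 m[φ6→L] = [5, 4]
r10 m[φ7→R] = [3, 9]
r10 m[M→φ0] = [1, 1]
r10 m[L→φ3] = [5, 4]
r10 m[L→φ6] = [4209894, 5759910]
r10 m[R→φ0] = [2486430, 980460]
r10 m[R→φ1] = [3510, 5616]
r10 m[R→φ4] = [3232359, 905040]
r10 m[R→φ5] = [3591510, 2941380]
r10 m[R→φ7] = [10774530, 1307280]
r10 m[P→φ4] = [1, 1]
r10 m[C→φ2] = [63, 34]
r10 m[C→φ3] = [490698, 387504]
r10 m[Q→φ1] = [742, 611]
r10 m[Q→φ2] = [28782, 37206]
fixed point reached at round 10
b[R] = ⊗ incoming = [32323590, 11765520]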